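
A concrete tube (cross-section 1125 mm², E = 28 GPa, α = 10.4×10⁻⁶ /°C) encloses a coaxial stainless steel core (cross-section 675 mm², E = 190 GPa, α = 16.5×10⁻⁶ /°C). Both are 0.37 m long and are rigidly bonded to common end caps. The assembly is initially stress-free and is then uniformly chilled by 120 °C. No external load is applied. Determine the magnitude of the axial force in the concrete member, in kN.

P ≈ 18.5 kN (compressive in the concrete)

Equilibrium of a rigid end plate with no external load gives equal and opposite internal forces ±P in the two members. Since α_{stainless steel} > α_{concrete}, cooling drives the stainless steel into tension and the concrete into compression.
Equating the net (thermal + elastic) strains gives |α₁ − α₂|·ΔT = P·[1/(A₁E₁) + 1/(A₂E₂)].
|α₁ − α₂|·ΔT = 6.1×10⁻⁶ × 120 = 0.000732.
1/(A₁E₁) + 1/(A₂E₂) = 1/(1125×28×10³) + 1/(675×190×10³) = 3.954×10⁻⁸ N⁻¹.
P = 0.000732 / 3.954×10⁻⁸ = 18510 N = 18.51 kN.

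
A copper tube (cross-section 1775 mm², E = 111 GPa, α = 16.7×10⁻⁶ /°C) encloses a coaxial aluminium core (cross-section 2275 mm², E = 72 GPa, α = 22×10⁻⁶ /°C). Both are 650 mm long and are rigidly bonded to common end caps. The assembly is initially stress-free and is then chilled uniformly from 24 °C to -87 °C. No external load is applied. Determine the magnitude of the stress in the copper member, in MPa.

Both members must finish at the same length. With the larger α, the aluminium tends to over-contract; the plates restrain it, putting the aluminium in tension and the copper in compression. With no external load the two internal forces are equal and opposite, magnitude P.
Equating the net (thermal + elastic) strains gives |α₁ − α₂|·ΔT = P·[1/(A₁E₁) + 1/(A₂E₂)].
|α₁ − α₂|·ΔT = 5.3×10⁻⁶ × 111 = 0.0005883.
1/(A₁E₁) + 1/(A₂E₂) = 1/(1775×111×10³) + 1/(2275×72×10³) = 1.118×10⁻⁸ N⁻¹.
So P = 0.0005883 / 1.118×10⁻⁸ = 52.62 kN.
σ_{copper} = P/A₁ = 52620/1775 = 29.64 MPa, compressive.

σ ≈ 29.6 MPa (compressive)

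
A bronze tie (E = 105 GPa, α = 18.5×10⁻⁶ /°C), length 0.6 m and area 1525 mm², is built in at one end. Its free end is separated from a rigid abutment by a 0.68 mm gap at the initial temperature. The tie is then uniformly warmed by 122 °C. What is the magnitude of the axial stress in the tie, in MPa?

σ ≈ 118 MPa (compressive)

Unrestrained expansion: δ_free = αΔT L = 18.5×10⁻⁶ × 122 × 600 = 1.354 mm.
After closing the 0.68 mm clearance, 1.354 − 0.68 = 0.6742 mm of expansion remains to be suppressed by the wall.
Compatibility: PL/(AE) = 0.6742 mm, so σ = P/A = E × (0.6742/600) = 118 MPa.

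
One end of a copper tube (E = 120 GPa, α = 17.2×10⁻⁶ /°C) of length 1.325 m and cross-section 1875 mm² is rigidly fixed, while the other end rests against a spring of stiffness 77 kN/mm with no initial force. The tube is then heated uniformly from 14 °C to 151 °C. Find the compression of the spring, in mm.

If the spring were absent the tube would lengthen by αΔT L = 17.2×10⁻⁶ × 137 × 1325 = 3.122 mm.
Let P be the compressive force at the spring. The tube shortens elastically by PL/(AE) and the spring compresses by P/k; together these equal δ_free.
So P = δ_free / [L/(AE) + 1/k] = 3.122 / [ 1325/(1875×120×10³) + 1/(77×10³) ].
P = 3.122 / 1.888×10⁻⁵ = 165400 N.
Spring compression = P/k = 165400/(77×10³) = 2.148 mm.

δ ≈ 2.15 mm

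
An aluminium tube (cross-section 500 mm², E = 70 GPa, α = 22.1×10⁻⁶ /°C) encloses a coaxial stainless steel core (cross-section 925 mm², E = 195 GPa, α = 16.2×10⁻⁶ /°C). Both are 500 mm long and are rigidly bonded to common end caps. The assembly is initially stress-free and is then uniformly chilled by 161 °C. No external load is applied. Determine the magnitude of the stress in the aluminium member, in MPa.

σ ≈ 55.7 MPa (tensile)

Both members must finish at the same length. With the larger α, the aluminium tends to over-contract; the plates restrain it, putting the aluminium in tension and the stainless steel in compression. With no external load the two internal forces are equal and opposite, magnitude P.
Setting the final lengths equal and cancelling L: (α₁ − α₂)ΔT = P/(A₁E₁) + P/(A₂E₂).
|α₁ − α₂|·ΔT = 5.9×10⁻⁶ × 161 = 0.0009499.
1/(A₁E₁) + 1/(A₂E₂) = 1/(500×70×10³) + 1/(925×195×10³) = 3.412×10⁻⁸ N⁻¹.
So P = 0.0009499 / 3.412×10⁻⁸ = 27.84 kN.
σ_{aluminium} = P/A₁ = 27840/500 = 55.69 MPa, tensile.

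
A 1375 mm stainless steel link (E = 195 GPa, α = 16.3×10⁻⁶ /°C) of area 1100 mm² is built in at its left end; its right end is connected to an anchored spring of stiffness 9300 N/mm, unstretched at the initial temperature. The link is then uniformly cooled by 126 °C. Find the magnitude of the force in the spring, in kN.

P ≈ 24.8 kN

Free thermal contraction: δ_free = αΔT L = 16.3×10⁻⁶ × 126 × 1375 = 2.824 mm.
Let P be the tensile force in the spring. The link extends elastically by PL/(AE) and the spring stretches by P/k; together these equal δ_free.
P [ L/(AE) + 1/k ] = δ_free → P [ 1375/(1100×195×10³) + 1/(9300) ] = 2.824.
P = 2.824 / 0.0001139 = 24790 N.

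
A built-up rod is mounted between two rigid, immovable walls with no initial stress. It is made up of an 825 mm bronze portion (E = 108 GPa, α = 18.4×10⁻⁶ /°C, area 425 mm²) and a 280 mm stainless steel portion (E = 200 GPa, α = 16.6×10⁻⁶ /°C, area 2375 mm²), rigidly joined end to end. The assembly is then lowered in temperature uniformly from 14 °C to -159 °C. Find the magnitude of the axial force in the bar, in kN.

P ≈ 185 kN (tensile)

With the walls removed the bar would change length by δ_free = Σ αᵢΔT Lᵢ = 18.4×10⁻⁶×173×825 + 16.6×10⁻⁶×173×280 = 3.43 mm.
The rigid supports impose zero overall length change; the single axial force P common to all segments must satisfy P Σ Lᵢ/(AᵢEᵢ) = δ_free.
Σ Lᵢ/(AᵢEᵢ) = 825/(425×108×10³) + 280/(2375×200×10³) = 1.856×10⁻⁵ mm/N.
Hence P = δ_free / Σ(L/AE) = 3.43/1.856×10⁻⁵ = 184.8 kN (tensile).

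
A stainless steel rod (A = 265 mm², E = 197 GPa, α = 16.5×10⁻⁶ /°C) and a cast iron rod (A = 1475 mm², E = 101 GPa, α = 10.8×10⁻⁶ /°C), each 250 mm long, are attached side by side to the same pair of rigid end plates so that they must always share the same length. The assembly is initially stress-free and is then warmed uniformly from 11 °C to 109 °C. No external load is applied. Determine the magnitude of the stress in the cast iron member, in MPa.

σ ≈ 14.6 MPa (tensile)

Equilibrium of a rigid end plate with no external load gives equal and opposite internal forces ±P in the two members. Since α_{stainless steel} > α_{cast iron}, heating drives the stainless steel into compression and the cast iron into tension.
Compatibility of the two members (thermal + elastic change equal): (α₁ − α₂)ΔT = P·[1/(A₁E₁) + 1/(A₂E₂)].
|α₁ − α₂|·ΔT = 5.7×10⁻⁶ × 98 = 0.0005586.
1/(A₁E₁) + 1/(A₂E₂) = 1/(265×197×10³) + 1/(1475×101×10³) = 2.587×10⁻⁸ N⁻¹.
P = 0.0005586 / 2.587×10⁻⁸ = 21590 N = 21.59 kN.
σ_{cast iron} = P/A₂ = 21590/1475 = 14.64 MPa, tensile.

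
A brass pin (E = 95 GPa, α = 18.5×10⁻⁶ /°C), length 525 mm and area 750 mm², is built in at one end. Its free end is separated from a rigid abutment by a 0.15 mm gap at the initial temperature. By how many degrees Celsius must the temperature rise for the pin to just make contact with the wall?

ΔT ≈ 15.4 °C

Contact occurs when the free expansion equals the gap: αΔT L = 0.15 mm.
ΔT = 0.15 / (18.5×10⁻⁶ × 525) = 15.44 °C.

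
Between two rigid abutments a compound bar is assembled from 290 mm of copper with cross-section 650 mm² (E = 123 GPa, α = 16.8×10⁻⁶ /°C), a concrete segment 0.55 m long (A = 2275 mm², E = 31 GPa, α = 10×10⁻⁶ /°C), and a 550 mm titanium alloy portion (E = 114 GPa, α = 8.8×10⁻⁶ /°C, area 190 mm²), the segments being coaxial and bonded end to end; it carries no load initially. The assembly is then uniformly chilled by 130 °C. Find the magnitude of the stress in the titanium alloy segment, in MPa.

With the walls removed the bar would change length by δ_free = Σ αᵢΔT Lᵢ = 16.8×10⁻⁶×130×290 + 10×10⁻⁶×130×550 + 8.8×10⁻⁶×130×550 = 1.978 mm.
The walls prevent any net length change, so an axial force P (same in every segment) develops. Compatibility: P · Σ Lᵢ/(AᵢEᵢ) = δ_free.
The series flexibility is Σ Lᵢ/(AᵢEᵢ) = 290/(650×123×10³) + 550/(2275×31×10³) + 550/(190×114×10³) = 3.682×10⁻⁵ mm/N.
Hence P = δ_free / Σ(L/AE) = 1.978/3.682×10⁻⁵ = 53.71 kN (tensile).
σ_{titanium alloy} = P / A = 53710 / 190 = 282.7 MPa.

σ ≈ 283 MPa (tensile)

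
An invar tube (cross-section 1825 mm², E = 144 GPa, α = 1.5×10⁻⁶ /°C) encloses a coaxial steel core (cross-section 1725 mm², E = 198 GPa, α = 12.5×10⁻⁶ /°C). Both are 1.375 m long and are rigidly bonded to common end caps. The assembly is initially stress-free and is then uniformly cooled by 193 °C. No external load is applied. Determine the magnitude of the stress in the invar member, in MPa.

Both members must finish at the same length. With the larger α, the steel tends to over-contract; the plates restrain it, putting the steel in tension and the invar in compression. With no external load the two internal forces are equal and opposite, magnitude P.
Compatibility of the two members (thermal + elastic change equal): (α₁ − α₂)ΔT = P·[1/(A₁E₁) + 1/(A₂E₂)].
|α₁ − α₂|·ΔT = 11×10⁻⁶ × 193 = 0.002123.
1/(A₁E₁) + 1/(A₂E₂) = 1/(1825×144×10³) + 1/(1725×198×10³) = 6.733×10⁻⁹ N⁻¹.
P = 0.002123 / 6.733×10⁻⁹ = 315300 N = 315.3 kN.
σ_{invar} = P/A₁ = 315300/1825 = 172.8 MPa, compressive.

σ ≈ 173 MPa (compressive)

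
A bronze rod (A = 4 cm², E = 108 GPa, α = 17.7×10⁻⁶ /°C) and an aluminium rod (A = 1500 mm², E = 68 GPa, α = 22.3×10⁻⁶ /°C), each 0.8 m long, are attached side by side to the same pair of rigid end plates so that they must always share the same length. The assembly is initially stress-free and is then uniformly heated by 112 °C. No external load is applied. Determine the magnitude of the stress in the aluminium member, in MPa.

Both members must finish at the same length. With the larger α, the aluminium tends to over-expand; the plates restrain it, putting the aluminium in compression and the bronze in tension. With no external load the two internal forces are equal and opposite, magnitude P.
Equating the net (thermal + elastic) strains gives |α₁ − α₂|·ΔT = P·[1/(A₁E₁) + 1/(A₂E₂)].
|α₁ − α₂|·ΔT = 4.6×10⁻⁶ × 112 = 0.0005152.
1/(A₁E₁) + 1/(A₂E₂) = 1/(400×108×10³) + 1/(1500×68×10³) = 3.295×10⁻⁸ N⁻¹.
P = 0.0005152 / 3.295×10⁻⁸ = 15630 N = 15.63 kN.
σ_{aluminium} = P/A₂ = 15630/1500 = 10.42 MPa, compressive.

σ ≈ 10.4 MPa (compressive)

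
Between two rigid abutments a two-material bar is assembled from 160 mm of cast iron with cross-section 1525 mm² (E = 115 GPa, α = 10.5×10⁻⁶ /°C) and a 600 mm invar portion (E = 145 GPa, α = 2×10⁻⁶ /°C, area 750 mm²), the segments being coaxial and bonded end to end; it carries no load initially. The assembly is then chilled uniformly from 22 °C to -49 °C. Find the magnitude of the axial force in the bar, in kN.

With the walls removed the bar would change length by δ_free = Σ αᵢΔT Lᵢ = 10.5×10⁻⁶×71×160 + 2×10⁻⁶×71×600 = 0.2045 mm.
The walls prevent any net length change, so an axial force P (same in every segment) develops. Compatibility: P · Σ Lᵢ/(AᵢEᵢ) = δ_free.
The series flexibility is Σ Lᵢ/(AᵢEᵢ) = 160/(1525×115×10³) + 600/(750×145×10³) = 6.43×10⁻⁶ mm/N.
Hence P = δ_free / Σ(L/AE) = 0.2045/6.43×10⁻⁶ = 31.8 kN (tensile).

P ≈ 31.8 kN (tensile)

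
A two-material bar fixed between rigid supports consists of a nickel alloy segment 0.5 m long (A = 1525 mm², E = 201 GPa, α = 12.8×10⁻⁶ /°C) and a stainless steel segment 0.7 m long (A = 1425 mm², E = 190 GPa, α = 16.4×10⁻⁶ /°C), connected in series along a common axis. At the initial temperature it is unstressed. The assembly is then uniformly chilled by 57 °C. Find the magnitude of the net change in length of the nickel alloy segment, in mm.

|ΔL| ≈ 0.0295 mm

If the supports were absent, the total length change would be Σ αᵢΔT Lᵢ = 12.8×10⁻⁶×57×500 + 16.4×10⁻⁶×57×700 = 1.019 mm.
Since the ends are fixed, an axial force P builds up, equal in every segment, with P · Σ Lᵢ/(AᵢEᵢ) = δ_free.
The series flexibility is Σ Lᵢ/(AᵢEᵢ) = 500/(1525×201×10³) + 700/(1425×190×10³) = 4.217×10⁻⁶ mm/N.
Hence P = δ_free / Σ(L/AE) = 1.019/4.217×10⁻⁶ = 241.7 kN (tensile).
For the nickel alloy segment, free thermal change = 12.8×10⁻⁶×57×500 = 0.3648 mm and elastic change from P = 241700×500/(1525×201×10³) = 0.3943 mm; these oppose, so the net change is 0.0295 mm (segment lengthens).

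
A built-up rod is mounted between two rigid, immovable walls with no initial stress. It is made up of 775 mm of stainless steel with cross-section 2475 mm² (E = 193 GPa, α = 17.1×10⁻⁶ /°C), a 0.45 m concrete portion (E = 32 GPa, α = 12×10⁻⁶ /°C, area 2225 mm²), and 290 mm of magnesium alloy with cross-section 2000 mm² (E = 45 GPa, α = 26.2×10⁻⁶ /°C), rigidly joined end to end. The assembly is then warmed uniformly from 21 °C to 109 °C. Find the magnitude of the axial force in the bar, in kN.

P ≈ 207 kN (compressive)

Free thermal expansion of the whole bar: Σ αᵢΔT Lᵢ = 17.1×10⁻⁶×88×775 + 12×10⁻⁶×88×450 + 26.2×10⁻⁶×88×290 = 2.31 mm.
Since the ends are fixed, an axial force P builds up, equal in every segment, with P · Σ Lᵢ/(AᵢEᵢ) = δ_free.
Σ Lᵢ/(AᵢEᵢ) = 775/(2475×193×10³) + 450/(2225×32×10³) + 290/(2000×45×10³) = 1.116×10⁻⁵ mm/N.
Hence P = δ_free / Σ(L/AE) = 2.31/1.116×10⁻⁵ = 206.9 kN (compressive).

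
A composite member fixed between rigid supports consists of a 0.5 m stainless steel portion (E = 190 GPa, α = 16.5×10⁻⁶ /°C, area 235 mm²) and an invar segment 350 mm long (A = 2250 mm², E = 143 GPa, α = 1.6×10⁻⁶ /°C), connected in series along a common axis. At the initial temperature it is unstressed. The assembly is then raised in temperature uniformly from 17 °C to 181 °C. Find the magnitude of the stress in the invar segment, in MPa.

If the supports were absent, the total length change would be Σ αᵢΔT Lᵢ = 16.5×10⁻⁶×164×500 + 1.6×10⁻⁶×164×350 = 1.445 mm.
Since the ends are fixed, an axial force P builds up, equal in every segment, with P · Σ Lᵢ/(AᵢEᵢ) = δ_free.
The series flexibility is Σ Lᵢ/(AᵢEᵢ) = 500/(235×190×10³) + 350/(2250×143×10³) = 1.229×10⁻⁵ mm/N.
So P = 1.445 / 1.229×10⁻⁵ = 117.6 kN, compressive.
σ_{invar} = P / A = 117600 / 2250 = 52.27 MPa.

σ ≈ 52.3 MPa (compressive)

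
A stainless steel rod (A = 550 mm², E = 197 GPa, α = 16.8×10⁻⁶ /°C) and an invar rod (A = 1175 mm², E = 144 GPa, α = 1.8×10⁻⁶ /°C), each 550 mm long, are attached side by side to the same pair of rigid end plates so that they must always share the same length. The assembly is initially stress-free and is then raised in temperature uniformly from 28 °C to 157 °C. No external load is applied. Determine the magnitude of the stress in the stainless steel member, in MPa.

The stainless steel has the larger α, so on heating it would change length more than the invar if both were free. The rigid plates force a common final length, so the stainless steel is put into compression and the invar into tension, with equal and opposite forces P (no external load).
Equating the net (thermal + elastic) strains gives |α₁ − α₂|·ΔT = P·[1/(A₁E₁) + 1/(A₂E₂)].
|α₁ − α₂|·ΔT = 15×10⁻⁶ × 129 = 0.001935.
1/(A₁E₁) + 1/(A₂E₂) = 1/(550×197×10³) + 1/(1175×144×10³) = 1.514×10⁻⁸ N⁻¹.
P = 0.001935 / 1.514×10⁻⁸ = 127800 N = 127.8 kN.
σ_{stainless steel} = P/A₁ = 127800/550 = 232.4 MPa, compressive.

σ ≈ 232 MPa (compressive)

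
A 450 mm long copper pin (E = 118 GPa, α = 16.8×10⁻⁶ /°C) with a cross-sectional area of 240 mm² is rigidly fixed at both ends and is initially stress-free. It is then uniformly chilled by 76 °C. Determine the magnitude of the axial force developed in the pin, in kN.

The ends cannot move, so σ = EαΔT = 118×10³ × 16.8×10⁻⁶ × 76 = 150.7 MPa.
P = AEαΔT = 240 × 118×10³ × 16.8×10⁻⁶ × 76 = 36.16 kN (tensile).

P ≈ 36.2 kN (tensile)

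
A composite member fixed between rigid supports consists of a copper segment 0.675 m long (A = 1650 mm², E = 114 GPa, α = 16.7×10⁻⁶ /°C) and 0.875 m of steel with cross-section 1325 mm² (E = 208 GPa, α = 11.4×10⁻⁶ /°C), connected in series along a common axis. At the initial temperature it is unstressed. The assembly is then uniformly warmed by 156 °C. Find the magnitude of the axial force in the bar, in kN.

P ≈ 490 kN (compressive)

If the supports were absent, the total length change would be Σ αᵢΔT Lᵢ = 16.7×10⁻⁶×156×675 + 11.4×10⁻⁶×156×875 = 3.315 mm.
The walls prevent any net length change, so an axial force P (same in every segment) develops. Compatibility: P · Σ Lᵢ/(AᵢEᵢ) = δ_free.
Σ Lᵢ/(AᵢEᵢ) = 675/(1650×114×10³) + 875/(1325×208×10³) = 6.763×10⁻⁶ mm/N.
P = 3.315 / 6.763×10⁻⁶ = 490100 N = 490.1 kN, compressive.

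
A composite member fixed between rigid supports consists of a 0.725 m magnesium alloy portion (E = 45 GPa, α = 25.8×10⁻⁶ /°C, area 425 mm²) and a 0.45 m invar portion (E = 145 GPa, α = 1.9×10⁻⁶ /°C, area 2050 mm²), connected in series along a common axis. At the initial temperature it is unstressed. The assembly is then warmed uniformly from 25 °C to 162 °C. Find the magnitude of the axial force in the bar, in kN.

P ≈ 68 kN (compressive)

With the walls removed the bar would change length by δ_free = Σ αᵢΔT Lᵢ = 25.8×10⁻⁶×137×725 + 1.9×10⁻⁶×137×450 = 2.68 mm.
The walls prevent any net length change, so an axial force P (same in every segment) develops. Compatibility: P · Σ Lᵢ/(AᵢEᵢ) = δ_free.
Σ Lᵢ/(AᵢEᵢ) = 725/(425×45×10³) + 450/(2050×145×10³) = 3.942×10⁻⁵ mm/N.
Hence P = δ_free / Σ(L/AE) = 2.68/3.942×10⁻⁵ = 67.97 kN (compressive).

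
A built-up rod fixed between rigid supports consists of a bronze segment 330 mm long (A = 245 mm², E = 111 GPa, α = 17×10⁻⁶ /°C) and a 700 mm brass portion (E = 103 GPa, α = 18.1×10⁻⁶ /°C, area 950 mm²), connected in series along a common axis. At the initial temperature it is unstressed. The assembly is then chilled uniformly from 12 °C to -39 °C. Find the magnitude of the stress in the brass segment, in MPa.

Free thermal contraction of the whole bar: Σ αᵢΔT Lᵢ = 17×10⁻⁶×51×330 + 18.1×10⁻⁶×51×700 = 0.9323 mm.
Since the ends are fixed, an axial force P builds up, equal in every segment, with P · Σ Lᵢ/(AᵢEᵢ) = δ_free.
Σ Lᵢ/(AᵢEᵢ) = 330/(245×111×10³) + 700/(950×103×10³) = 1.929×10⁻⁵ mm/N.
P = 0.9323 / 1.929×10⁻⁵ = 48330 N = 48.33 kN, tensile.
σ_{brass} = P / A = 48330 / 950 = 50.88 MPa.

σ ≈ 50.9 MPa (tensile)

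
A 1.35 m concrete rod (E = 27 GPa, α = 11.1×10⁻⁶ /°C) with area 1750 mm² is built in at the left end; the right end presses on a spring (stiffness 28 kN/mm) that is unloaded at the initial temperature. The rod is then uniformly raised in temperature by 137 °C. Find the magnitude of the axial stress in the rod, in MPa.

Free thermal expansion: δ_free = αΔT L = 11.1×10⁻⁶ × 137 × 1350 = 2.053 mm.
Let P be the compressive force at the spring. The rod shortens elastically by PL/(AE) and the spring compresses by P/k; together these equal δ_free.
P [ L/(AE) + 1/k ] = δ_free → P [ 1350/(1750×27×10³) + 1/(28×10³) ] = 2.053.
P = 2.053 / 6.429×10⁻⁵ = 31930 N.
σ = P/A = 31930/1750 = 18.25 MPa.

σ ≈ 18.2 MPa (compressive)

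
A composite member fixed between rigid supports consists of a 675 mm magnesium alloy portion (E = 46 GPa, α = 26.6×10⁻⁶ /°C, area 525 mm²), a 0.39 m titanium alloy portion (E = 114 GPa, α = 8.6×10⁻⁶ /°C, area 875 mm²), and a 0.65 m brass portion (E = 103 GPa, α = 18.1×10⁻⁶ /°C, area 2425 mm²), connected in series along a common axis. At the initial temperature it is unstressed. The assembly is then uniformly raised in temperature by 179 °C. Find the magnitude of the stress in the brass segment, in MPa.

σ ≈ 70.8 MPa (compressive)

With the walls removed the bar would change length by δ_free = Σ αᵢΔT Lᵢ = 26.6×10⁻⁶×179×675 + 8.6×10⁻⁶×179×390 + 18.1×10⁻⁶×179×650 = 5.92 mm.
Since the ends are fixed, an axial force P builds up, equal in every segment, with P · Σ Lᵢ/(AᵢEᵢ) = δ_free.
Σ Lᵢ/(AᵢEᵢ) = 675/(525×46×10³) + 390/(875×114×10³) + 650/(2425×103×10³) = 3.446×10⁻⁵ mm/N.
So P = 5.92 / 3.446×10⁻⁵ = 171.8 kN, compressive.
σ_{brass} = P / A = 171800 / 2425 = 70.84 MPa.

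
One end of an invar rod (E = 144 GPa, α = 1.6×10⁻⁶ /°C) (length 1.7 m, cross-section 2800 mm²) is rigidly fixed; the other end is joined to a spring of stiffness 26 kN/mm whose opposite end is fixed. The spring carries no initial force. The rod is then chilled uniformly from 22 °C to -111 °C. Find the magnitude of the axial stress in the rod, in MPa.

σ ≈ 3.03 MPa (tensile)

If the spring were absent the rod would shorten by αΔT L = 1.6×10⁻⁶ × 133 × 1700 = 0.3618 mm.
Let P be the tensile force in the spring. The rod extends elastically by PL/(AE) and the spring stretches by P/k; together these equal δ_free.
P [ L/(AE) + 1/k ] = δ_free → P [ 1700/(2800×144×10³) + 1/(26×10³) ] = 0.3618.
P = 0.3618 / 4.268×10⁻⁵ = 8477 N.
σ = P/A = 8477/2800 = 3.027 MPa.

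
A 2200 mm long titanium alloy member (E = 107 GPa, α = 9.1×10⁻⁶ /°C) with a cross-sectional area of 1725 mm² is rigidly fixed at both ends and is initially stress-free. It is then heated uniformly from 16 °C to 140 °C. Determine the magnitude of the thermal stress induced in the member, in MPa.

Because both ends are immovable the net strain is zero, and the suppressed thermal strain is αΔT = 9.1×10⁻⁶ × 124 = 1128.4×10⁻⁶.
The stress required to suppress this strain is σ = Eε = 107×10³ × 1128.4×10⁻⁶ = 120.7 MPa, compressive since the member is trying to expand.

σ ≈ 121 MPa (compressive)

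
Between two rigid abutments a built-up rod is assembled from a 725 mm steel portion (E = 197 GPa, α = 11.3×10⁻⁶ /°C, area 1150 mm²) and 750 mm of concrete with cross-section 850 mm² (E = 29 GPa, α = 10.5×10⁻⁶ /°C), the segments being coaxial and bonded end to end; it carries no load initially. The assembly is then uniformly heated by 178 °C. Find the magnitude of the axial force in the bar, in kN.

With the walls removed the bar would change length by δ_free = Σ αᵢΔT Lᵢ = 11.3×10⁻⁶×178×725 + 10.5×10⁻⁶×178×750 = 2.86 mm.
The walls prevent any net length change, so an axial force P (same in every segment) develops. Compatibility: P · Σ Lᵢ/(AᵢEᵢ) = δ_free.
The series flexibility is Σ Lᵢ/(AᵢEᵢ) = 725/(1150×197×10³) + 750/(850×29×10³) = 3.363×10⁻⁵ mm/N.
P = 2.86 / 3.363×10⁻⁵ = 85050 N = 85.05 kN, compressive.

P ≈ 85.1 kN (compressive)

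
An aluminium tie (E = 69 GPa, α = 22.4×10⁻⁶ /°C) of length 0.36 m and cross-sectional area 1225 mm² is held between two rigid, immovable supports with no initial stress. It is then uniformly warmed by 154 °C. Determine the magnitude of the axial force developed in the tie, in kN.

P ≈ 292 kN (compressive)

With zero net strain, σ = E·αΔT = 69 GPa × 22.4×10⁻⁶ × 154 = 238 MPa.
Then P = σA = 238 × 1225 mm² = 291.6 kN, compressive.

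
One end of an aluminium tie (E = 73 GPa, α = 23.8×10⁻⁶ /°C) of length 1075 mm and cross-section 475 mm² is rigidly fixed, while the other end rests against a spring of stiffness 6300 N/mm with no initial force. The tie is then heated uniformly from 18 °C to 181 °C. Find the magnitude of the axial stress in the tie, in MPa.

Free thermal expansion: δ_free = αΔT L = 23.8×10⁻⁶ × 163 × 1075 = 4.17 mm.
Let P be the compressive force at the spring. The tie shortens elastically by PL/(AE) and the spring compresses by P/k; together these equal δ_free.
P [ L/(AE) + 1/k ] = δ_free → P [ 1075/(475×73×10³) + 1/(6300) ] = 4.17.
P = 4.17 / 0.0001897 = 21980 N.
σ = P/A = 21980/475 = 46.27 MPa.

σ ≈ 46.3 MPa (compressive)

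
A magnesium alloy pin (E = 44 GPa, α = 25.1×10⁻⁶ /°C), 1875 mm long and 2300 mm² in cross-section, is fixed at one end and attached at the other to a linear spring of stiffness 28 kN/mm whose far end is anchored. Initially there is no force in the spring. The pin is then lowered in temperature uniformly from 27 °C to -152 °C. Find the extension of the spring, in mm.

δ ≈ 5.55 mm

If the spring were absent the pin would shorten by αΔT L = 25.1×10⁻⁶ × 179 × 1875 = 8.424 mm.
With a force P in the spring, the elastic change of the pin is PL/(AE) and that of the spring is P/k; compatibility requires their sum to equal δ_free.
P [ L/(AE) + 1/k ] = δ_free → P [ 1875/(2300×44×10³) + 1/(28×10³) ] = 8.424.
P = 8.424 / 5.424×10⁻⁵ = 155300 N.
Spring extension = P/k = 155300/(28×10³) = 5.547 mm.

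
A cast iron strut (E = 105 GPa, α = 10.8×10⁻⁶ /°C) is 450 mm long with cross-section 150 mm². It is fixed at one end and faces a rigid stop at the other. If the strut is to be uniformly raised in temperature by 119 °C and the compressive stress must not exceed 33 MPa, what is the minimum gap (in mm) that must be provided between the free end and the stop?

With no wall the strut would lengthen by αΔT L = 10.8×10⁻⁶ × 119 × 450 = 0.5783 mm.
A stress of 33 MPa corresponds to the wall pushing the strut back by σL/E = 33×450/(105×10³) = 0.1414 mm.
So the gap has to take up the difference, g_min = δ_free − σL/E = 0.5783 − 0.1414 = 0.4369 mm.

g ≈ 0.437 mm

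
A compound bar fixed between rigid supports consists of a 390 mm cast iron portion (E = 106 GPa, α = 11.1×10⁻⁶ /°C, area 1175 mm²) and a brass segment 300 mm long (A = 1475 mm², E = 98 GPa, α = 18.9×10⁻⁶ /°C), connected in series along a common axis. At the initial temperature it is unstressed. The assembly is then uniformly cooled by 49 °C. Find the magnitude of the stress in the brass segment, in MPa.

σ ≈ 63.8 MPa (tensile)

With the walls removed the bar would change length by δ_free = Σ αᵢΔT Lᵢ = 11.1×10⁻⁶×49×390 + 18.9×10⁻⁶×49×300 = 0.49 mm.
The walls prevent any net length change, so an axial force P (same in every segment) develops. Compatibility: P · Σ Lᵢ/(AᵢEᵢ) = δ_free.
Σ Lᵢ/(AᵢEᵢ) = 390/(1175×106×10³) + 300/(1475×98×10³) = 5.207×10⁻⁶ mm/N.
P = 0.49 / 5.207×10⁻⁶ = 94100 N = 94.1 kN, tensile.
σ_{brass} = P / A = 94100 / 1475 = 63.8 MPa.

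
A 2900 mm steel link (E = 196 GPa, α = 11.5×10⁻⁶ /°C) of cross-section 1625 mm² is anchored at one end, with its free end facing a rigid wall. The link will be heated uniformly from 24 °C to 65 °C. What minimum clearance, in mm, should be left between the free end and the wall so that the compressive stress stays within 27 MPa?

With no wall the link would lengthen by αΔT L = 11.5×10⁻⁶ × 41 × 2900 = 1.367 mm.
A stress of 27 MPa corresponds to the wall pushing the link back by σL/E = 27×2900/(196×10³) = 0.3995 mm.
The gap must absorb the remainder: g_min = 1.367 − 0.3995 = 0.9679 mm.

g ≈ 0.968 mm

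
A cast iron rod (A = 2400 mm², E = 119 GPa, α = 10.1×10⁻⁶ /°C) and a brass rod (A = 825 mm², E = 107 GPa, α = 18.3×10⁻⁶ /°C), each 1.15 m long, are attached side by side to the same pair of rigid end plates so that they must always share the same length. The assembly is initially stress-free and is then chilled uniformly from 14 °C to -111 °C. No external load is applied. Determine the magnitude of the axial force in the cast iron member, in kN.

P ≈ 69.1 kN (compressive in the cast iron)

The brass has the larger α, so on cooling it would change length more than the cast iron if both were free. The rigid plates force a common final length, so the brass is put into tension and the cast iron into compression, with equal and opposite forces P (no external load).
Equating the net (thermal + elastic) strains gives |α₁ − α₂|·ΔT = P·[1/(A₁E₁) + 1/(A₂E₂)].
|α₁ − α₂|·ΔT = 8.2×10⁻⁶ × 125 = 0.001025.
1/(A₁E₁) + 1/(A₂E₂) = 1/(2400×119×10³) + 1/(825×107×10³) = 1.483×10⁻⁸ N⁻¹.
P = 0.001025 / 1.483×10⁻⁸ = 69120 N = 69.12 kN.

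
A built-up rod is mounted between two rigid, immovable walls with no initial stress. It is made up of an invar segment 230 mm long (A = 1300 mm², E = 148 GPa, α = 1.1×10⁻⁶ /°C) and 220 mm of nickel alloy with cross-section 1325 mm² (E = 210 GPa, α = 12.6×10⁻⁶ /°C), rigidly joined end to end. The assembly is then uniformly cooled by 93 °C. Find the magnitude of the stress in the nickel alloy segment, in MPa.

σ ≈ 107 MPa (tensile)

If the supports were absent, the total length change would be Σ αᵢΔT Lᵢ = 1.1×10⁻⁶×93×230 + 12.6×10⁻⁶×93×220 = 0.2813 mm.
Since the ends are fixed, an axial force P builds up, equal in every segment, with P · Σ Lᵢ/(AᵢEᵢ) = δ_free.
The series flexibility is Σ Lᵢ/(AᵢEᵢ) = 230/(1300×148×10³) + 220/(1325×210×10³) = 1.986×10⁻⁶ mm/N.
Hence P = δ_free / Σ(L/AE) = 0.2813/1.986×10⁻⁶ = 141.6 kN (tensile).
σ_{nickel alloy} = P / A = 141600 / 1325 = 106.9 MPa.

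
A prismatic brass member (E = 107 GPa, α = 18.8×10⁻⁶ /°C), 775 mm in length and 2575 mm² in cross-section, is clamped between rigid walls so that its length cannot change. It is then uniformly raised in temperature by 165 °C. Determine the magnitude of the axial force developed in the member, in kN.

Full restraint means ε = 0, so the stress is σ = EαΔT = 107×10³ × 18.8×10⁻⁶ × 165 = 331.9 MPa.
Axial force P = σA = 331.9 × 2575 = 854700 N = 854.7 kN, compressive.

P ≈ 855 kN (compressive)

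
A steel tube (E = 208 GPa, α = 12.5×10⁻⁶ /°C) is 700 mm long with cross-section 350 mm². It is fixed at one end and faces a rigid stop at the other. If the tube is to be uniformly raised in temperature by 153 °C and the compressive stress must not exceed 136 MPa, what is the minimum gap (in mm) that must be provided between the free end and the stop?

g ≈ 0.881 mm

With no wall the tube would lengthen by αΔT L = 12.5×10⁻⁶ × 153 × 700 = 1.339 mm.
At the allowable stress the elastic shortening the wall may impose is σL/E = 136 × 700 / (208×10³) = 0.4577 mm.
So the gap has to take up the difference, g_min = δ_free − σL/E = 1.339 − 0.4577 = 0.8811 mm.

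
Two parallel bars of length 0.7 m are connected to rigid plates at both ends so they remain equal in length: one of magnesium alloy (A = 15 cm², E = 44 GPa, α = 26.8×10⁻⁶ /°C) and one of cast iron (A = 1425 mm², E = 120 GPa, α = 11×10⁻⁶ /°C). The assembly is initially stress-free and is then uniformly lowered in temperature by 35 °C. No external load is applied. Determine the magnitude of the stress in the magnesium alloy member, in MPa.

σ ≈ 17.6 MPa (tensile)

The magnesium alloy has the larger α, so on cooling it would change length more than the cast iron if both were free. The rigid plates force a common final length, so the magnesium alloy is put into tension and the cast iron into compression, with equal and opposite forces P (no external load).
Equating the net (thermal + elastic) strains gives |α₁ − α₂|·ΔT = P·[1/(A₁E₁) + 1/(A₂E₂)].
|α₁ − α₂|·ΔT = 15.8×10⁻⁶ × 35 = 0.000553.
1/(A₁E₁) + 1/(A₂E₂) = 1/(1500×44×10³) + 1/(1425×120×10³) = 2.1×10⁻⁸ N⁻¹.
P = 0.000553 / 2.1×10⁻⁸ = 26330 N = 26.33 kN.
σ_{magnesium alloy} = P/A₁ = 26330/1500 = 17.56 MPa, tensile.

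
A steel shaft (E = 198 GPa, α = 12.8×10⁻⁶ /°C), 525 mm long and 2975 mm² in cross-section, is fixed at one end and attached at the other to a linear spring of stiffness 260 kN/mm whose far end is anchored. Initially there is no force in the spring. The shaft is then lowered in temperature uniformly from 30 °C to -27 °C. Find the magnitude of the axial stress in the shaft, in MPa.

Free thermal contraction: δ_free = αΔT L = 12.8×10⁻⁶ × 57 × 525 = 0.383 mm.
With a force P in the spring, the elastic change of the shaft is PL/(AE) and that of the spring is P/k; compatibility requires their sum to equal δ_free.
P [ L/(AE) + 1/k ] = δ_free → P [ 525/(2975×198×10³) + 1/(260×10³) ] = 0.383.
P = 0.383 / 4.737×10⁻⁶ = 80850 N.
σ = P/A = 80850/2975 = 27.18 MPa.

σ ≈ 27.2 MPa (tensile)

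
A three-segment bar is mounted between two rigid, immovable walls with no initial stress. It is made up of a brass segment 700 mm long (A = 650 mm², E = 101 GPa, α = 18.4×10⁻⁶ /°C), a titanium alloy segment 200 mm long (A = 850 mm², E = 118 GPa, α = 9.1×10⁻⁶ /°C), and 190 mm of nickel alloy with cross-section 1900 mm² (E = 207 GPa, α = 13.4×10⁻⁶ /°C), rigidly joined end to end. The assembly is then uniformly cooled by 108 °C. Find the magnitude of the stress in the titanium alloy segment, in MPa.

σ ≈ 167 MPa (tensile)

With the walls removed the bar would change length by δ_free = Σ αᵢΔT Lᵢ = 18.4×10⁻⁶×108×700 + 9.1×10⁻⁶×108×200 + 13.4×10⁻⁶×108×190 = 1.863 mm.
The rigid supports impose zero overall length change; the single axial force P common to all segments must satisfy P Σ Lᵢ/(AᵢEᵢ) = δ_free.
Σ Lᵢ/(AᵢEᵢ) = 700/(650×101×10³) + 200/(850×118×10³) + 190/(1900×207×10³) = 1.314×10⁻⁵ mm/N.
Hence P = δ_free / Σ(L/AE) = 1.863/1.314×10⁻⁵ = 141.8 kN (tensile).
σ_{titanium alloy} = P / A = 141800 / 850 = 166.8 MPa.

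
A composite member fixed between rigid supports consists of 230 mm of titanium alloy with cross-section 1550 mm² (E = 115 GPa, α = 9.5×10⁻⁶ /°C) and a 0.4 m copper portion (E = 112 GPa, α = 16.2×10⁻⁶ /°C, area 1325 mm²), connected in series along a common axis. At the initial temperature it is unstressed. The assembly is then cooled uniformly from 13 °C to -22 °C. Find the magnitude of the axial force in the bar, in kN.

P ≈ 76.1 kN (tensile)

Free thermal contraction of the whole bar: Σ αᵢΔT Lᵢ = 9.5×10⁻⁶×35×230 + 16.2×10⁻⁶×35×400 = 0.3033 mm.
The rigid supports impose zero overall length change; the single axial force P common to all segments must satisfy P Σ Lᵢ/(AᵢEᵢ) = δ_free.
The series flexibility is Σ Lᵢ/(AᵢEᵢ) = 230/(1550×115×10³) + 400/(1325×112×10³) = 3.986×10⁻⁶ mm/N.
P = 0.3033 / 3.986×10⁻⁶ = 76090 N = 76.09 kN, tensile.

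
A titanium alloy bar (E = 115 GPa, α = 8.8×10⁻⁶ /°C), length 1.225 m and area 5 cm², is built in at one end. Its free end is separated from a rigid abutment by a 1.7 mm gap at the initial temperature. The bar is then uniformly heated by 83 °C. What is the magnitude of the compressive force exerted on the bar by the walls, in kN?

Unrestrained expansion: δ_free = αΔT L = 8.8×10⁻⁶ × 83 × 1225 = 0.8947 mm.
This is smaller than the 1.7 mm clearance, so the bar expands freely without reaching the stop — the stress is zero.

P ≈ 0 kN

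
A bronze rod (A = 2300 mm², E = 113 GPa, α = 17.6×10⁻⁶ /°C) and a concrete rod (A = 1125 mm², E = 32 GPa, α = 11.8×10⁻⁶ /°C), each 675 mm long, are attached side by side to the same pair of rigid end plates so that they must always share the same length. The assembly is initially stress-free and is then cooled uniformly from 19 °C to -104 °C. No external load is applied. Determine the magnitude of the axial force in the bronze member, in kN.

P ≈ 22.6 kN (tensile in the bronze)

Both members must finish at the same length. With the larger α, the bronze tends to over-contract; the plates restrain it, putting the bronze in tension and the concrete in compression. With no external load the two internal forces are equal and opposite, magnitude P.
Equating the net (thermal + elastic) strains gives |α₁ − α₂|·ΔT = P·[1/(A₁E₁) + 1/(A₂E₂)].
|α₁ − α₂|·ΔT = 5.8×10⁻⁶ × 123 = 0.0007134.
1/(A₁E₁) + 1/(A₂E₂) = 1/(2300×113×10³) + 1/(1125×32×10³) = 3.163×10⁻⁸ N⁻¹.
P = 0.0007134 / 3.163×10⁻⁸ = 22560 N = 22.56 kN.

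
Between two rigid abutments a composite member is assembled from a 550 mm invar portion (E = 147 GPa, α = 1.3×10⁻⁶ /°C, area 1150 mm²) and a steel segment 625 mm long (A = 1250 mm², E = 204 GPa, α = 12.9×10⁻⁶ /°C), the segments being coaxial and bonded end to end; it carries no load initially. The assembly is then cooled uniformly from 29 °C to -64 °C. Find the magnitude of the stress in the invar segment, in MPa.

σ ≈ 124 MPa (tensile)

If the supports were absent, the total length change would be Σ αᵢΔT Lᵢ = 1.3×10⁻⁶×93×550 + 12.9×10⁻⁶×93×625 = 0.8163 mm.
The rigid supports impose zero overall length change; the single axial force P common to all segments must satisfy P Σ Lᵢ/(AᵢEᵢ) = δ_free.
The series flexibility is Σ Lᵢ/(AᵢEᵢ) = 550/(1150×147×10³) + 625/(1250×204×10³) = 5.704×10⁻⁶ mm/N.
Hence P = δ_free / Σ(L/AE) = 0.8163/5.704×10⁻⁶ = 143.1 kN (tensile).
σ_{invar} = P / A = 143100 / 1150 = 124.4 MPa.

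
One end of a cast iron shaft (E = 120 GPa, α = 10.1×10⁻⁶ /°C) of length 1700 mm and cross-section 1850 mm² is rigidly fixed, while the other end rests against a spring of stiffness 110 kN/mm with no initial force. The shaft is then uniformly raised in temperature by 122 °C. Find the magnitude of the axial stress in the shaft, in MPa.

σ ≈ 67.6 MPa (compressive)

Free thermal expansion: δ_free = αΔT L = 10.1×10⁻⁶ × 122 × 1700 = 2.095 mm.
With a force P in the spring, the elastic change of the shaft is PL/(AE) and that of the spring is P/k; compatibility requires their sum to equal δ_free.
P [ L/(AE) + 1/k ] = δ_free → P [ 1700/(1850×120×10³) + 1/(110×10³) ] = 2.095.
P = 2.095 / 1.675×10⁻⁵ = 125100 N.
σ = P/A = 125100/1850 = 67.61 MPa.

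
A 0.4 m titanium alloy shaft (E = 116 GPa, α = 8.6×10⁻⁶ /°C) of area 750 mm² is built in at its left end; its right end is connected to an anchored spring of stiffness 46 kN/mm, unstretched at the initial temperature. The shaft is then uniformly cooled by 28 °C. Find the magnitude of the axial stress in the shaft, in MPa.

σ ≈ 4.88 MPa (tensile)

If the spring were absent the shaft would shorten by αΔT L = 8.6×10⁻⁶ × 28 × 400 = 0.09632 mm.
Let P be the tensile force in the spring. The shaft extends elastically by PL/(AE) and the spring stretches by P/k; together these equal δ_free.
So P = δ_free / [L/(AE) + 1/k] = 0.09632 / [ 400/(750×116×10³) + 1/(46×10³) ].
P = 0.09632 / 2.634×10⁻⁵ = 3657 N.
σ = P/A = 3657/750 = 4.876 MPa.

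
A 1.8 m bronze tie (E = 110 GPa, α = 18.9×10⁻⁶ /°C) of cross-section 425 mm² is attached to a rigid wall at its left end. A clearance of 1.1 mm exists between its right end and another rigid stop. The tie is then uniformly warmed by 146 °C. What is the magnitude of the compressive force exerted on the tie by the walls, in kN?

P ≈ 100 kN

Free thermal elongation = αΔT L = 18.9×10⁻⁶ × 146 × 1800 = 4.967 mm.
The gap closes (δ_free > 1.1 mm) and the wall then resists a further 4.967 − 1.1 = 3.867 mm of expansion.
That suppressed elongation corresponds to σ = E·Δ/L = 110×10³ × 3.867/1800 = 236.3 MPa.
Force on the wall = σA = 236.3 × 425 mm² = 100.4 kN.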